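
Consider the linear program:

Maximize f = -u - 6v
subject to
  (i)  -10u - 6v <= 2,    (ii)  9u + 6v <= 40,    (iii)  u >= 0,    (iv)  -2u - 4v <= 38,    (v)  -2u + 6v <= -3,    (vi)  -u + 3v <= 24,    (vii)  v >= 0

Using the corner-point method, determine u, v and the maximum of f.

Vertices and f = -u - 6v:
  (43/11, 53/66) → f = -96/11
  (40/9, 0) → f = -40/9
  (3/2, 0) → f = -3/2

The optimum lies where -2u + 6v = -3 and v = 0.
Solving simultaneously gives u = 3/2, v = 0.

u = 3/2, v = 0, maximum f = -3/2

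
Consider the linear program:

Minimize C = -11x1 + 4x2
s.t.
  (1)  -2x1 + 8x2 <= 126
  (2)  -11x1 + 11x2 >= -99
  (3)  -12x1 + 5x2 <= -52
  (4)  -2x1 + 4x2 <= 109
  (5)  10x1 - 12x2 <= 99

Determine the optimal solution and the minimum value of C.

Vertices and C = -11x1 + 4x2:
  (33, 24) → C = -267
  (523/43, 808/43) → C = -2521/43
  (9/2, -9/2) → C = -135/2
  (129/94, -334/47) → C = -4091/94

x1 = 33, x2 = 24, minimum C = -267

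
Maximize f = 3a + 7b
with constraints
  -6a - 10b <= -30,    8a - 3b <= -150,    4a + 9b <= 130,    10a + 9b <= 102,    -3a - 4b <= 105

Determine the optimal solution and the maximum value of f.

a = -515/7, b = 330/7, maximum f = 765/7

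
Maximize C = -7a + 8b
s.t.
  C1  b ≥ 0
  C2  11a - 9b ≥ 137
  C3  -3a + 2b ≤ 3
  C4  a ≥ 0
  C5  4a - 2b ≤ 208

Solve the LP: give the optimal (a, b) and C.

a = 799/7, b = 870/7, maximum C = 1367/7

Extreme points and C = -7a + 8b:
  (137/11, 0) → C = -959/11
  (52, 0) → C = -364
  (799/7, 870/7) → C = 1367/7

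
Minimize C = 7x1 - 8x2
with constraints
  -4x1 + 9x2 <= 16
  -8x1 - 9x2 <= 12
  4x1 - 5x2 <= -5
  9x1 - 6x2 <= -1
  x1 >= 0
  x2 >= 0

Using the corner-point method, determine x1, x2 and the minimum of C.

Feasible corners and C = 7x1 - 8x2:
  (29/19, 140/57) → C = -511/57
  (0, 16/9) → C = -128/9
  (25/21, 41/21) → C = -51/7
  (0, 1) → C = -8

The binding constraints are -4x1 + 9x2 = 16 and x1 = 0.
Solving simultaneously gives x1 = 0, x2 = 16/9.

x1 = 0, x2 = 16/9, minimum C = -128/9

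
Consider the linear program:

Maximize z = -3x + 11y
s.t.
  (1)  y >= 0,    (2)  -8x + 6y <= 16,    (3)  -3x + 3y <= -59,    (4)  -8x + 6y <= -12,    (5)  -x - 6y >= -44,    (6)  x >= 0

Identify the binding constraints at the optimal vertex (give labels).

Corner points and z = -3x + 11y:
  (59/3, 0) → z = -59
  (44, 0) → z = -132
  (162/7, 73/21) → z = -655/21

The maximum is at (162/7, 73/21). Substituting into each constraint, equality holds for (3) and (5); the remaining constraints have slack.

(3) and (5)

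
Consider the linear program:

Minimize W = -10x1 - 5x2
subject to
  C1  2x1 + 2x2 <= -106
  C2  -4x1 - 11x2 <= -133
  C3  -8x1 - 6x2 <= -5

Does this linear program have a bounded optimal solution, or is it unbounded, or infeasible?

The boundaries 2x1 + 2x2 = -106 and -4x1 - 11x2 = -133 meet at (-716/7, 345/7), but that point violates -8x1 - 6x2 ≤ -5. Every candidate vertex is excluded by some other constraint, so the feasible region is empty.

infeasible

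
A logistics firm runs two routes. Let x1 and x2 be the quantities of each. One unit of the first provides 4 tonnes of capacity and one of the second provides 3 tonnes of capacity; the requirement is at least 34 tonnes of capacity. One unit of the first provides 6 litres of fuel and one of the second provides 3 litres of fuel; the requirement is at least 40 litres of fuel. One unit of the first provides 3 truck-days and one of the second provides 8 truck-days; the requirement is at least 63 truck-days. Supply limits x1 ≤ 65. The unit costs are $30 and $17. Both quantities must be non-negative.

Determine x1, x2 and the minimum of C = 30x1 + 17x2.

Corner points and C = 30x1 + 17x2:
  (0, 40/3) → C = 680/3
  (21, 0) → C = 630
  (65, 0) → C = 1950
  (3, 22/3) → C = 644/3
  (83/23, 150/23) → C = 5040/23
The feasible region is unbounded (it extends along (0, 1)), but C strictly increases along every unbounded feasible direction, so there is no improving ray and the minimum is attained at a vertex.

The optimum lies where 4x1 + 3x2 = 34 and 6x1 + 3x2 = 40.
Solving simultaneously gives x1 = 3, x2 = 22/3.

x1 = 3, x2 = 22/3, minimum C = 644/3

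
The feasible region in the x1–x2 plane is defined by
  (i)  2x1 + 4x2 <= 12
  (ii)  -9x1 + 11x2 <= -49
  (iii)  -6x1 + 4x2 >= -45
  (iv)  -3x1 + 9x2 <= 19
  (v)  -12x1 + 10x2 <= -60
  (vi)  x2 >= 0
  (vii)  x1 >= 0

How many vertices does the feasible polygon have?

Intersecting each pair of boundary lines and keeping only the points that satisfy every inequality leaves:
  (164/29, 5/29)
  (6, 0)
  (49/9, 0)

3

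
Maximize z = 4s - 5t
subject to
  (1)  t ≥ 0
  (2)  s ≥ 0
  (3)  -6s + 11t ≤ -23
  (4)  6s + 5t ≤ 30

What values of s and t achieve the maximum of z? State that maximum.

s = 5, t = 0, maximum z = 20

Corner points and z = 4s - 5t:
  (23/6, 0) → z = 46/3
  (5, 0) → z = 20
  (445/96, 7/16) → z = 785/48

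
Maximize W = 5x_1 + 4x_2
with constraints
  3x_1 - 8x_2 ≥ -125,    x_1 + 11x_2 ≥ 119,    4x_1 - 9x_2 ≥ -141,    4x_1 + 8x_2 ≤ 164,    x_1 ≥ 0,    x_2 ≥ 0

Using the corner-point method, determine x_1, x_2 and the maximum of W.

The binding constraints are x_1 + 11x_2 = 119 and 4x_1 + 8x_2 = 164.
Solving simultaneously gives x_1 = 71/3, x_2 = 26/3.

x_1 = 71/3, x_2 = 26/3, maximum W = 153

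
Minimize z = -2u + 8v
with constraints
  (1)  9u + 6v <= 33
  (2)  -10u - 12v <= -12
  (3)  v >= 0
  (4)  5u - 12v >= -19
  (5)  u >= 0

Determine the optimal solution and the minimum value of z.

u = 11/3, v = 0, minimum z = -22/3

Vertices and z = -2u + 8v:
  (11/3, 0) → z = -22/3
  (47/23, 56/23) → z = 354/23
  (6/5, 0) → z = -12/5
  (0, 1) → z = 8
  (0, 19/12) → z = 38/3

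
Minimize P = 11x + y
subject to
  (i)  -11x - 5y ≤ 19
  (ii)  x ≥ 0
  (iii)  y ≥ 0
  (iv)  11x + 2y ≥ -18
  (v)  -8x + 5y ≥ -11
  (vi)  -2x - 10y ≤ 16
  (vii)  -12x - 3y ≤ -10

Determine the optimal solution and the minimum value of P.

Extreme points and P = 11x + y:
  (0, 10/3) → P = 10/3
  (11/8, 0) → P = 121/8
  (5/6, 0) → P = 55/6
The feasible region is unbounded (it extends along (0, 1), (5, 8)), but P strictly increases along every unbounded feasible direction, so there is no improving ray and the minimum is attained at a vertex.

x = 0, y = 10/3, minimum P = 10/3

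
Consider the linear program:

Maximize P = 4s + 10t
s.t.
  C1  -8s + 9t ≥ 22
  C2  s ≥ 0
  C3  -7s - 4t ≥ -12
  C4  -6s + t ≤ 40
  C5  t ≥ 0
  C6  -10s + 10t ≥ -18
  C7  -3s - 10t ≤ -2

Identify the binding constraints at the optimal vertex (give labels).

Corner points and P = 4s + 10t:
  (0, 22/9) → P = 220/9
  (4/19, 50/19) → P = 516/19
  (0, 3) → P = 30

The maximum is at (0, 3). Substituting into each constraint, equality holds for C2 and C3; the remaining constraints have slack.

C2 and C3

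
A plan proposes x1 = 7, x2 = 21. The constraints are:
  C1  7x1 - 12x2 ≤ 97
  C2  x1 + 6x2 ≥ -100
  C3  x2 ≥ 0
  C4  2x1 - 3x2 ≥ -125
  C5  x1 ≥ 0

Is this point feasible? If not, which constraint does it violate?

feasible

C1: -203 ≤ 97 ✓
C2: 133 ≥ -100 ✓
C3: 21 ≥ 0 ✓
C4: -49 ≥ -125 ✓
C5: 7 ≥ 0 ✓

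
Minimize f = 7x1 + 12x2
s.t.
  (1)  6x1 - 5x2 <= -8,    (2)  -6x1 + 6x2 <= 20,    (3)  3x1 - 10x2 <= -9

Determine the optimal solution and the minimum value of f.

Vertices and f = 7x1 + 12x2:
  (26/3, 12) → f = 614/3
  (-7/9, 2/3) → f = 23/9
  (-73/21, -1/7) → f = -547/21

The binding constraints are -6x1 + 6x2 = 20 and 3x1 - 10x2 = -9.
Solving simultaneously gives x1 = -73/21, x2 = -1/7.

x1 = -73/21, x2 = -1/7, minimum f = -547/21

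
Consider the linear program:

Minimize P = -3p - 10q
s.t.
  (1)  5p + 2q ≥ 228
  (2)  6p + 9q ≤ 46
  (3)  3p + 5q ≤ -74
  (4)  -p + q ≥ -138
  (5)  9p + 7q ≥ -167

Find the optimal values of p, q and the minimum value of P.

p = 1288/19, q = -1054/19, minimum P = 6676/19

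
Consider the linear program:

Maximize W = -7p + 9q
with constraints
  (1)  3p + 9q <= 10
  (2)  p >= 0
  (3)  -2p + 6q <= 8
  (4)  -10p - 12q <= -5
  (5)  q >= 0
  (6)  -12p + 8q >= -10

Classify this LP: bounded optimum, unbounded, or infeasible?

bounded optimum

Feasible corners and W = -7p + 9q:
  (0, 10/9) → W = 10
  (85/66, 15/22) → W = -95/33
  (0, 5/12) → W = 15/4
  (1/2, 0) → W = -7/2
  (5/6, 0) → W = -35/6
The feasible region has finitely many vertices and no improving ray; the maximum is 10 at (0, 10/9).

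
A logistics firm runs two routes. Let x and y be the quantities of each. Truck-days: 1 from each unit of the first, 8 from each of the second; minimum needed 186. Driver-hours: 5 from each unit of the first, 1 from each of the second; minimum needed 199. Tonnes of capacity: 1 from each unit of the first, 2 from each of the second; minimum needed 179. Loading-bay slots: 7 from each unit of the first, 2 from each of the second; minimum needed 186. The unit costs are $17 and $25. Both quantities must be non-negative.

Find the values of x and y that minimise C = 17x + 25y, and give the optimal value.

x = 73/3, y = 232/3, minimum C = 2347

Corner points and C = 17x + 25y:
  (0, 199) → C = 4975
  (186, 0) → C = 3162
  (530/3, 7/6) → C = 6065/2
  (73/3, 232/3) → C = 2347
The feasible region is unbounded (it extends along (0, 1), (1, 0)), but C strictly increases along every unbounded feasible direction, so there is no improving ray and the minimum is attained at a vertex.

At the optimal vertex, 5x + y = 199 and x + 2y = 179.
Solving simultaneously gives x = 73/3, y = 232/3.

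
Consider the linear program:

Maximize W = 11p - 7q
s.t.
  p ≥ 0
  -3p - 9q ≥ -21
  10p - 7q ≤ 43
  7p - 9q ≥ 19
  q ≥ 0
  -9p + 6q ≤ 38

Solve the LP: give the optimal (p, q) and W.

p = 178/37, q = 27/37, maximum W = 1769/37

Extreme points and W = 11p - 7q:
  (178/37, 27/37) → W = 1769/37
  (4, 1) → W = 37
  (43/10, 0) → W = 473/10
  (19/7, 0) → W = 209/7

At the optimal vertex, -3p - 9q = -21 and 10p - 7q = 43.
Solving simultaneously gives p = 178/37, q = 27/37.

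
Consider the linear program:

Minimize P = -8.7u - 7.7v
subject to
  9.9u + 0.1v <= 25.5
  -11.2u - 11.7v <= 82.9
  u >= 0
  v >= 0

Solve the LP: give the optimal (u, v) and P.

u = 0, v = 255, minimum P = -1963.5

Corner points and P = -8.7u - 7.7v:
  (0, 255) → P = -3927/2
  (85/33, 0) → P = -493/22
  (0, 0) → P = 0

The optimum lies where 9.9u + 0.1v = 25.5 and u = 0.
Solving simultaneously gives u = 0, v = 255.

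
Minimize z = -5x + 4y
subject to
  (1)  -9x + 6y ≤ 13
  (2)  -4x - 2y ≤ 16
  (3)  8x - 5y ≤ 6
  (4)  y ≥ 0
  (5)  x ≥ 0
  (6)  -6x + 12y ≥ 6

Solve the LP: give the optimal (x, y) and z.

Vertices and z = -5x + 4y:
  (101/3, 158/3) → z = 127/3
  (0, 13/6) → z = 26/3
  (17/11, 14/11) → z = -29/11
  (0, 1/2) → z = 2

The binding constraints are 8x - 5y = 6 and -6x + 12y = 6.
Solving simultaneously gives x = 17/11, y = 14/11.

x = 17/11, y = 14/11, minimum z = -29/11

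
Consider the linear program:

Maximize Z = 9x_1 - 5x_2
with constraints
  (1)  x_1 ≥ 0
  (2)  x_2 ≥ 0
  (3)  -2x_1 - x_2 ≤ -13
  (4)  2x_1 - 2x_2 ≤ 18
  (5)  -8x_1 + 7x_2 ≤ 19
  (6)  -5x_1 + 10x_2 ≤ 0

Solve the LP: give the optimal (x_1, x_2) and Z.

At the optimal vertex, 2x_1 - 2x_2 = 18 and -5x_1 + 10x_2 = 0.
Solving simultaneously gives x_1 = 18, x_2 = 9.

x_1 = 18, x_2 = 9, maximum Z = 117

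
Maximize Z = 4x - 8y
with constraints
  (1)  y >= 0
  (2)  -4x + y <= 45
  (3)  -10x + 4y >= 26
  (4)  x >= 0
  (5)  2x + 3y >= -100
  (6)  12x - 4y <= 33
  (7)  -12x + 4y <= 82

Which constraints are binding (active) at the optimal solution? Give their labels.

Feasible corners and Z = 4x - 8y:
  (0, 13/2) → Z = -52
  (59/2, 321/4) → Z = -524
  (0, 41/2) → Z = -164
The feasible region is unbounded (it extends along (1, 3)), but Z strictly decreases along every unbounded feasible direction, so there is no improving ray and the maximum is attained at a vertex.

The maximum is at (0, 13/2). Substituting into each constraint, equality holds for (3) and (4); the remaining constraints have slack.

(3) and (4)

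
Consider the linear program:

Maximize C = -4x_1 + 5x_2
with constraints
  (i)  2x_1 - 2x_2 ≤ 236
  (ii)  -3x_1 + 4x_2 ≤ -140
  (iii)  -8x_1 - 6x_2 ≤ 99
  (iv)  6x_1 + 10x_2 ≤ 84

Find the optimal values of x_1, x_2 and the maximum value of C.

x_1 = 222/25, x_2 = -1417/50, maximum C = -8861/50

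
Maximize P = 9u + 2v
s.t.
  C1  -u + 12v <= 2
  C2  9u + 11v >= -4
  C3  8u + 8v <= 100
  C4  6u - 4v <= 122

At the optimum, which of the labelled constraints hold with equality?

Feasible corners and P = 9u + 2v:
  (-10/17, 2/17) → P = -86/17
  (148/13, 29/26) → P = 1361/13
  (13, -11) → P = 95
  (86/5, -47/10) → P = 727/5

The maximum is at (86/5, -47/10). Substituting into each constraint, equality holds for C3 and C4; the remaining constraints have slack.

C3 and C4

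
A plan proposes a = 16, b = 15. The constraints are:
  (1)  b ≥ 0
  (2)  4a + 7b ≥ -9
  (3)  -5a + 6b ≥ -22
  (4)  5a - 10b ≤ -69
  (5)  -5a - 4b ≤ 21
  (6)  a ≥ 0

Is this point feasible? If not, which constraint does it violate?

(1): 15 ≥ 0 ✓
(2): 169 ≥ -9 ✓
(3): 10 ≥ -22 ✓
(4): -70 ≤ -69 ✓
(5): -140 ≤ 21 ✓
(6): 16 ≥ 0 ✓

feasible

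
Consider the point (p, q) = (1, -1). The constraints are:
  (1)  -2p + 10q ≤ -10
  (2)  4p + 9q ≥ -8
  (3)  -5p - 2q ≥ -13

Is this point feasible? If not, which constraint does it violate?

feasible

(1): -12 ≤ -10 ✓
(2): -5 ≥ -8 ✓
(3): -3 ≥ -13 ✓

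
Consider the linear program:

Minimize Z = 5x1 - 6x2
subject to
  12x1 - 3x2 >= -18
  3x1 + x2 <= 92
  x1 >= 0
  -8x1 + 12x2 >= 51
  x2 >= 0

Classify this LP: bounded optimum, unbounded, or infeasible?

bounded optimum

Extreme points and Z = 5x1 - 6x2:
  (86/7, 386/7) → Z = -1886/7
  (0, 6) → Z = -36
  (1053/44, 889/44) → Z = -69/44
  (0, 17/4) → Z = -51/2
The feasible region has finitely many vertices and no improving ray; the minimum is -1886/7 at (86/7, 386/7).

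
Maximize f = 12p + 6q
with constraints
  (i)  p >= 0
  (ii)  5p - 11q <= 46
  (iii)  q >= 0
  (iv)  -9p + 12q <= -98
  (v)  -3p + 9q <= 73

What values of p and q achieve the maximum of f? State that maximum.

p = 1217/12, q = 503/12, maximum f = 2937/2

Extreme points and f = 12p + 6q:
  (526/39, 76/39) → f = 2256/13
  (1217/12, 503/12) → f = 2937/2
  (586/15, 317/15) → f = 2978/5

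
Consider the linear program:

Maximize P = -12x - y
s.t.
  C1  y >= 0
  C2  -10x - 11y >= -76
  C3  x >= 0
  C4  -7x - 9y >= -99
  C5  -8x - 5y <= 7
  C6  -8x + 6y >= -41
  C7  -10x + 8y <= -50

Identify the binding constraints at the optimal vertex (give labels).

C1 and C7

Feasible corners and P = -12x - y:
  (41/8, 0) → P = -123/2
  (5, 0) → P = -60
  (907/148, 99/74) → P = -5541/74
  (579/95, 26/19) → P = -7078/95

The maximum is at (5, 0). Substituting into each constraint, equality holds for C1 and C7; the remaining constraints have slack.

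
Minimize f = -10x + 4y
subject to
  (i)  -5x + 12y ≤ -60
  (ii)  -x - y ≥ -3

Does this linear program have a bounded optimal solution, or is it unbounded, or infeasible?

From the feasible point (96/17, -45/17), moving in the direction (1, -1) keeps every constraint satisfied while f decreases without bound.

unbounded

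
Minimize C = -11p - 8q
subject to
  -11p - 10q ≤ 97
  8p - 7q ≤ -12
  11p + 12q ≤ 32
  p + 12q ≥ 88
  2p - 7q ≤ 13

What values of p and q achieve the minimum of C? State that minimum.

Vertices and C = -11p - 8q:
  (-742/11, 129/2) → C = 226
  (-1022/61, 1065/122) → C = 6982/61
  (-28/5, 39/5) → C = -4/5

At the optimal vertex, 11p + 12q = 32 and p + 12q = 88.
Solving simultaneously gives p = -28/5, q = 39/5.

p = -28/5, q = 39/5, minimum C = -4/5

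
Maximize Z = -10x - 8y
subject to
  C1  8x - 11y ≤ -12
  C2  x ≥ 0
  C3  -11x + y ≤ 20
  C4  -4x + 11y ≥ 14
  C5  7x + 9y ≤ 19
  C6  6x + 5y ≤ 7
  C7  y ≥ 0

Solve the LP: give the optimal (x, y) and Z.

The binding constraints are x = 0 and -4x + 11y = 14.
Solving simultaneously gives x = 0, y = 14/11.

x = 0, y = 14/11, maximum Z = -112/11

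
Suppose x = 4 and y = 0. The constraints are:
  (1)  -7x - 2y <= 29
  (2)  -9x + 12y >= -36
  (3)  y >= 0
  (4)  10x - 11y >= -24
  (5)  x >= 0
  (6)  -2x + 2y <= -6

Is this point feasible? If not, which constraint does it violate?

(1): -28 ≤ 29 ✓
(2): -36 ≥ -36 ✓
(3): 0 ≥ 0 ✓
(4): 40 ≥ -24 ✓
(5): 4 ≥ 0 ✓
(6): -8 ≤ -6 ✓

feasible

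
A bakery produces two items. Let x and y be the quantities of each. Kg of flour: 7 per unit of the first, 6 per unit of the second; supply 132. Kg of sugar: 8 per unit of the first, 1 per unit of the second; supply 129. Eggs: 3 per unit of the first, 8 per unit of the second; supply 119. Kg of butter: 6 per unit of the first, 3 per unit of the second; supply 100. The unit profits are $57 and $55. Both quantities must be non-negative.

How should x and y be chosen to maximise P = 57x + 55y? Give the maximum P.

Feasible corners and P = 57x + 55y:
  (0, 0) → P = 0
  (0, 119/8) → P = 6545/8
  (129/8, 0) → P = 7353/8
  (9, 23/2) → P = 2291/2
  (68/5, 92/15) → P = 16688/15
  (287/18, 13/9) → P = 17789/18

At the optimal vertex, 7x + 6y = 132 and 3x + 8y = 119.
Solving simultaneously gives x = 9, y = 23/2.

x = 9, y = 23/2, maximum P = 2291/2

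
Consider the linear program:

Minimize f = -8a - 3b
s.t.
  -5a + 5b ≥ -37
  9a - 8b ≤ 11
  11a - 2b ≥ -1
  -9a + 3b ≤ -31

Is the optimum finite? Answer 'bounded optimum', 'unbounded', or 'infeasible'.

unbounded

From the feasible point (43/9, 4), moving in the direction (8, 9) keeps every constraint satisfied while f decreases without bound.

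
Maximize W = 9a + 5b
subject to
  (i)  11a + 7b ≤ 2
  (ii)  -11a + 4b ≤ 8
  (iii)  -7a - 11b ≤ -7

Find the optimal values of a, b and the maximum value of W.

Vertices and W = 9a + 5b:
  (-48/121, 10/11) → W = 118/121
  (-3/8, 7/8) → W = 1
  (-60/149, 133/149) → W = 125/149

a = -3/8, b = 7/8, maximum W = 1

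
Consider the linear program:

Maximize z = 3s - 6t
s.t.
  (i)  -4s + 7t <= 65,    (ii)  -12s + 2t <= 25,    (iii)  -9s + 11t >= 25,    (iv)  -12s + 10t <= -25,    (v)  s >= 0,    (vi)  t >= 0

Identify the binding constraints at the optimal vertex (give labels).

Vertices and z = 3s - 6t:
  (540/19, 485/19) → z = -1290/19
  (75/4, 20) → z = -255/4
  (25/2, 25/2) → z = -75/2

The maximum is at (25/2, 25/2). Substituting into each constraint, equality holds for (iii) and (iv); the remaining constraints have slack.

(iii) and (iv)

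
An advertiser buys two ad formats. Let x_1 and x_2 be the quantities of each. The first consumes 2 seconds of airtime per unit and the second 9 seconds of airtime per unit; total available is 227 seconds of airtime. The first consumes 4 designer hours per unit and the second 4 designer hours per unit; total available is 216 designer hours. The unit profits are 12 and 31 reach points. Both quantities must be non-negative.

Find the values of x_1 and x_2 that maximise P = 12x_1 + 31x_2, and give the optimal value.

x_1 = 37, x_2 = 17, maximum P = 971

The optimum lies where 2x_1 + 9x_2 = 227 and 4x_1 + 4x_2 = 216.
Solving simultaneously gives x_1 = 37, x_2 = 17.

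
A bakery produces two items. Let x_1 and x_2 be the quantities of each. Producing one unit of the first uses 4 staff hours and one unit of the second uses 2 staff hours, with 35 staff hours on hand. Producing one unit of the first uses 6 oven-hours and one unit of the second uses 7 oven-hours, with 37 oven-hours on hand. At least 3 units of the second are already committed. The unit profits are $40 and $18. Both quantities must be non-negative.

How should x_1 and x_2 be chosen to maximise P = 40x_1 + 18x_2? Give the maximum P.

Corner points and P = 40x_1 + 18x_2:
  (0, 37/7) → P = 666/7
  (0, 3) → P = 54
  (8/3, 3) → P = 482/3

The optimum lies where 6x_1 + 7x_2 = 37 and x_2 = 3.
Solving simultaneously gives x_1 = 8/3, x_2 = 3.

x_1 = 8/3, x_2 = 3, maximum P = 482/3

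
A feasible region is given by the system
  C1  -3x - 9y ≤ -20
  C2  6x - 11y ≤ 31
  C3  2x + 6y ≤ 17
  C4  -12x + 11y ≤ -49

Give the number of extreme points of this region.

The feasible vertices (each the meet of two boundaries and inside every other half-plane) are:
  (499/87, 9/29)
  (661/141, 31/47)
  (373/58, 20/29)
  (481/94, 53/47)

4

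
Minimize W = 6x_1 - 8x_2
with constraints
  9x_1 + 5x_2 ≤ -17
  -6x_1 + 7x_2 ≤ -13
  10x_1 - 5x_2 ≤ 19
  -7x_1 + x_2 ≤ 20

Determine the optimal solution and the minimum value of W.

Vertices and W = 6x_1 - 8x_2:
  (-18/31, -73/31) → W = 476/31
  (2/19, -341/95) → W = 2788/95
  (-153/43, -211/43) → W = 770/43
  (-119/25, -333/25) → W = 78

The binding constraints are 9x_1 + 5x_2 = -17 and -6x_1 + 7x_2 = -13.
Solving simultaneously gives x_1 = -18/31, x_2 = -73/31.

x_1 = -18/31, x_2 = -73/31, minimum W = 476/31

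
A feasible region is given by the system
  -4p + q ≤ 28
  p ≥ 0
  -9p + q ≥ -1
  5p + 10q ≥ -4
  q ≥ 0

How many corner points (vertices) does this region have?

Of the 10 pairwise boundary intersections, those satisfying every inequality are:
  (0, 28)
  (29/5, 256/5)
  (0, 0)
  (1/9, 0)

4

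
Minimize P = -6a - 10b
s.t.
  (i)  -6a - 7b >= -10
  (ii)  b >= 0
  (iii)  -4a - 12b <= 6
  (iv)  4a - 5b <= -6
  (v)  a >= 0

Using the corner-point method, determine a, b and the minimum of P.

a = 0, b = 10/7, minimum P = -100/7

Feasible corners and P = -6a - 10b:
  (4/29, 38/29) → P = -404/29
  (0, 10/7) → P = -100/7
  (0, 6/5) → P = -12

The binding constraints are -6a - 7b = -10 and a = 0.
Solving simultaneously gives a = 0, b = 10/7.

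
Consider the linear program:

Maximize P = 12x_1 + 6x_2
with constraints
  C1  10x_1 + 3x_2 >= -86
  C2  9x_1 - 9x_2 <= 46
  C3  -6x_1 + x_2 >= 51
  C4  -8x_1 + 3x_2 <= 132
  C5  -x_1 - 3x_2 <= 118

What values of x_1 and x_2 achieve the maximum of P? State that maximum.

x_1 = -21/10, x_2 = 192/5, maximum P = 1026/5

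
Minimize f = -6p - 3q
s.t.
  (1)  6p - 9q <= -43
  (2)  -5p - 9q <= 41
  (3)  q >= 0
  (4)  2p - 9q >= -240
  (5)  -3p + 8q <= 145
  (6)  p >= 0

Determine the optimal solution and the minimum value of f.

Extreme points and f = -6p - 3q:
  (961/21, 247/7) → f = -2663/7
  (0, 43/9) → f = -43/3
  (0, 145/8) → f = -435/8

The optimum lies where 6p - 9q = -43 and -3p + 8q = 145.
Solving simultaneously gives p = 961/21, q = 247/7.

p = 961/21, q = 247/7, minimum f = -2663/7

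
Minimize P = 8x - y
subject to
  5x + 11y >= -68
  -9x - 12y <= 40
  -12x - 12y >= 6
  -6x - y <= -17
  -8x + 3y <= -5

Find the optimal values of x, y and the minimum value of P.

Vertices and P = 8x - y:
  (376/39, -412/39) → P = 1140/13
  (125/12, -131/12) → P = 377/4
  (244/63, -131/21) → P = 335/9
  (7/2, -4) → P = 32

x = 7/2, y = -4, minimum P = 32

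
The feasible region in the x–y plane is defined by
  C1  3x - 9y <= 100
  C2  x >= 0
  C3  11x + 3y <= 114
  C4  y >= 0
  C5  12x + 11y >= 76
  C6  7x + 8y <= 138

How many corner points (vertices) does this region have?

Intersecting each pair of boundary lines and keeping only the points that satisfy every inequality leaves:
  (0, 76/11)
  (0, 69/4)
  (114/11, 0)
  (498/67, 720/67)
  (19/3, 0)

5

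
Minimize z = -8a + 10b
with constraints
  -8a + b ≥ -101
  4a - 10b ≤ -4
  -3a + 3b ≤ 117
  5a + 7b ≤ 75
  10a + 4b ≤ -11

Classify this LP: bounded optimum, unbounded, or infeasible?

bounded optimum

Feasible corners and z = -8a + 10b:
  (-193/3, -76/3) → z = 784/3
  (-63/58, -1/29) → z = 242/29
  (-33/2, 45/2) → z = 357
  (-377/50, 161/10) → z = 5533/25
The feasible region has finitely many vertices and no improving ray; the minimum is 242/29 at (-63/58, -1/29).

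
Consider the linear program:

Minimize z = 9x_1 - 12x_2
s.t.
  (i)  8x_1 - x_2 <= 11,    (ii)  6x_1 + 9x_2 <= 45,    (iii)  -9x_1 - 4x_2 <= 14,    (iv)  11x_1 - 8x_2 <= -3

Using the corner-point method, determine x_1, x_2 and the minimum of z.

x_1 = -102/19, x_2 = 163/19, minimum z = -2874/19

Corner points and z = 9x_1 - 12x_2:
  (24/13, 49/13) → z = -372/13
  (91/53, 145/53) → z = -921/53
  (-102/19, 163/19) → z = -2874/19
  (-31/29, -127/116) → z = 102/29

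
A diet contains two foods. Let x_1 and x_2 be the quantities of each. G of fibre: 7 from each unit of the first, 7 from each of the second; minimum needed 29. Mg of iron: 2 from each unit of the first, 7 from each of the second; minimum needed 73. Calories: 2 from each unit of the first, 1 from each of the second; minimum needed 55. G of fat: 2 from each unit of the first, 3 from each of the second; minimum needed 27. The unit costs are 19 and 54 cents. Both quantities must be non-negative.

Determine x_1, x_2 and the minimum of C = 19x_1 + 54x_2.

x_1 = 26, x_2 = 3, minimum C = 656

Feasible corners and C = 19x_1 + 54x_2:
  (0, 55) → C = 2970
  (73/2, 0) → C = 1387/2
  (26, 3) → C = 656
The feasible region is unbounded (it extends along (0, 1), (1, 0)), but C strictly increases along every unbounded feasible direction, so there is no improving ray and the minimum is attained at a vertex.

The optimum lies where 2x_1 + 7x_2 = 73 and 2x_1 + x_2 = 55.
Solving simultaneously gives x_1 = 26, x_2 = 3.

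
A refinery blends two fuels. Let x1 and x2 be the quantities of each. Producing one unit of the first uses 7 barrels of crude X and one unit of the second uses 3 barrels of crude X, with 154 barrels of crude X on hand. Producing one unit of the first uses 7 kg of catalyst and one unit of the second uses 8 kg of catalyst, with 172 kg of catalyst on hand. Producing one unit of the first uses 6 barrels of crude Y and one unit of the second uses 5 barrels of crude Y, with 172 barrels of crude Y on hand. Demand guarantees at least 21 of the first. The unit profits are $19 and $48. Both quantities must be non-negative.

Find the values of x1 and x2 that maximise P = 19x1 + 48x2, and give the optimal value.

Extreme points and P = 19x1 + 48x2:
  (22, 0) → P = 418
  (21, 0) → P = 399
  (21, 7/3) → P = 511

The optimum lies where 7x1 + 3x2 = 154 and x1 = 21.
Solving simultaneously gives x1 = 21, x2 = 7/3.

x1 = 21, x2 = 7/3, maximum P = 511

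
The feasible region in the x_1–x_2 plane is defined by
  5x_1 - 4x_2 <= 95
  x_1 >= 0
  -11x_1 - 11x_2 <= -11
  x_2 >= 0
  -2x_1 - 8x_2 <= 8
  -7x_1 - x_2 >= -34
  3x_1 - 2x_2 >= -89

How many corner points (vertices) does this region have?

4

The feasible vertices (each the meet of two boundaries and inside every other half-plane) are:
  (0, 1)
  (0, 34)
  (1, 0)
  (34/7, 0)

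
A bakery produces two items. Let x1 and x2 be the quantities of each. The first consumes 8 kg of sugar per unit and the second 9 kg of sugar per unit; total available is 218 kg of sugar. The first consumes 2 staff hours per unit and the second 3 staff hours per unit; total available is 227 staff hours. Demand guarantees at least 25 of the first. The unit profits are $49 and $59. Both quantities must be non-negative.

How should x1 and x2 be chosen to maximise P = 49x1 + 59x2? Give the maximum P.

x1 = 25, x2 = 2, maximum P = 1343

Extreme points and P = 49x1 + 59x2:
  (109/4, 0) → P = 5341/4
  (25, 0) → P = 1225
  (25, 2) → P = 1343

The optimum lies where 8x1 + 9x2 = 218 and x1 = 25.
Solving simultaneously gives x1 = 25, x2 = 2.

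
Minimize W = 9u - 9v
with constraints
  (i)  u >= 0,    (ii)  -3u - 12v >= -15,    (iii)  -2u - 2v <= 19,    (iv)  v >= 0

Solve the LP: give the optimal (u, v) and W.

u = 0, v = 5/4, minimum W = -45/4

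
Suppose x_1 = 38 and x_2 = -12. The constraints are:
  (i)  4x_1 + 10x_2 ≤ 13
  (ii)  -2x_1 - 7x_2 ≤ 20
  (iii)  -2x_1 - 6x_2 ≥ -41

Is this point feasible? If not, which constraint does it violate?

not feasible — violates (i)

Constraint (i): 4x_1 + 10x_2 = 32, which is not ≤ 13. All other constraints are satisfied.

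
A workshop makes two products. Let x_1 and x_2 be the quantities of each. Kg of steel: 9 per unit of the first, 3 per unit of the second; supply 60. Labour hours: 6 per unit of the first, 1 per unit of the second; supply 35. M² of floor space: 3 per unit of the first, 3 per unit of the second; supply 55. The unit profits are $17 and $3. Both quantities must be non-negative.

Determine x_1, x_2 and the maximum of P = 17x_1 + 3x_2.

Corner points and P = 17x_1 + 3x_2:
  (0, 0) → P = 0
  (0, 55/3) → P = 55
  (35/6, 0) → P = 595/6
  (5, 5) → P = 100
  (5/6, 35/2) → P = 200/3

The optimum lies where 9x_1 + 3x_2 = 60 and 6x_1 + x_2 = 35.
Solving simultaneously gives x_1 = 5, x_2 = 5.

x_1 = 5, x_2 = 5, maximum P = 100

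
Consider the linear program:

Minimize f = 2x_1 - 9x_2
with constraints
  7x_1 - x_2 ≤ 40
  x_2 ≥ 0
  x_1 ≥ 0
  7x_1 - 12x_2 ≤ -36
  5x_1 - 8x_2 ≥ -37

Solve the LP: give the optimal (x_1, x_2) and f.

x_1 = 7, x_2 = 9, minimum f = -67

The binding constraints are 7x_1 - x_2 = 40 and 5x_1 - 8x_2 = -37.
Solving simultaneously gives x_1 = 7, x_2 = 9.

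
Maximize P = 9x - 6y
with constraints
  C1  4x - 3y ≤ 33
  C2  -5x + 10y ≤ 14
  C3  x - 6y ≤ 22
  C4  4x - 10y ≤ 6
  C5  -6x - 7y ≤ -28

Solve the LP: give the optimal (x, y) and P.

Feasible corners and P = 9x - 6y:
  (372/25, 221/25) → P = 2022/25
  (78/7, 27/7) → P = 540/7
  (182/95, 224/95) → P = 294/95
  (161/44, 19/22) → P = 111/4

The optimum lies where 4x - 3y = 33 and -5x + 10y = 14.
Solving simultaneously gives x = 372/25, y = 221/25.

x = 372/25, y = 221/25, maximum P = 2022/25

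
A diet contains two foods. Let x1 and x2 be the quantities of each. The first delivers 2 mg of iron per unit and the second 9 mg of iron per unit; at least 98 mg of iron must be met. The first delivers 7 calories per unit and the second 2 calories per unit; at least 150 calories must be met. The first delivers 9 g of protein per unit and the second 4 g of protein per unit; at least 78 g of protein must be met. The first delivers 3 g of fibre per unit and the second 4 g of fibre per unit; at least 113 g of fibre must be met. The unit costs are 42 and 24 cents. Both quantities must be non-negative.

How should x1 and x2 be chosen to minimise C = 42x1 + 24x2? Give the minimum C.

x1 = 17, x2 = 31/2, minimum C = 1086

Extreme points and C = 42x1 + 24x2:
  (0, 75) → C = 1800
  (49, 0) → C = 2058
  (625/19, 68/19) → C = 27882/19
  (17, 31/2) → C = 1086
The feasible region is unbounded (it extends along (0, 1), (1, 0)), but C strictly increases along every unbounded feasible direction, so there is no improving ray and the minimum is attained at a vertex.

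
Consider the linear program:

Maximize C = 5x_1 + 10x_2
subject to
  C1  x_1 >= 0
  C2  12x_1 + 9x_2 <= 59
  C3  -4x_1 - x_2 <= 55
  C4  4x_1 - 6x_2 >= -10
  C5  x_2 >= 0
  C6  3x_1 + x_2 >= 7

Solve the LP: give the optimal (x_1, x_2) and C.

x_1 = 22/9, x_2 = 89/27, maximum C = 1220/27

Vertices and C = 5x_1 + 10x_2:
  (22/9, 89/27) → C = 1220/27
  (59/12, 0) → C = 295/12
  (16/11, 29/11) → C = 370/11
  (7/3, 0) → C = 35/3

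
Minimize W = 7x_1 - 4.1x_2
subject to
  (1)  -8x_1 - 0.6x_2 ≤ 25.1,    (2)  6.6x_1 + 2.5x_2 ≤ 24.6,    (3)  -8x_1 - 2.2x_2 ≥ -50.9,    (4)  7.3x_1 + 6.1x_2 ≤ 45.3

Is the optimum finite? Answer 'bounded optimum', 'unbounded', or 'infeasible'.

bounded optimum

Extreme points and W = 7x_1 - 4.1x_2:
  (-18029/4442, 54563/4442) → W = -3499113/44420
  (7313/548, -6957/274) → W = 135298/685
  (3681/2201, 11940/2201) → W = -23187/2201
The feasible region has finitely many vertices and no improving ray; the minimum is -3499113/44420 at (-18029/4442, 54563/4442).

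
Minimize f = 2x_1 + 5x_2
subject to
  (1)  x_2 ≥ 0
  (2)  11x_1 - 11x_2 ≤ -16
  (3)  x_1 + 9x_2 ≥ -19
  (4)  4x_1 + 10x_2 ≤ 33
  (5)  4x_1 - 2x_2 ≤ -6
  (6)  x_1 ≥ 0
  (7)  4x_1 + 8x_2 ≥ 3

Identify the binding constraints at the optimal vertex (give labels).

(5) and (6)

Feasible corners and f = 2x_1 + 5x_2:
  (1/8, 13/4) → f = 33/2
  (0, 33/10) → f = 33/2
  (0, 3) → f = 15

The minimum is at (0, 3). Substituting into each constraint, equality holds for (5) and (6); the remaining constraints have slack.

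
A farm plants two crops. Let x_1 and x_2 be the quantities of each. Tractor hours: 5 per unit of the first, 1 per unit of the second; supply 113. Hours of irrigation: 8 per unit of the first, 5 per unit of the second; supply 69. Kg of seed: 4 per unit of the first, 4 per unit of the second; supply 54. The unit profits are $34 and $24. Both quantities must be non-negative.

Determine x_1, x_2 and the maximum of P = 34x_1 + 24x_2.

Vertices and P = 34x_1 + 24x_2:
  (0, 0) → P = 0
  (0, 27/2) → P = 324
  (69/8, 0) → P = 1173/4
  (1/2, 13) → P = 329

x_1 = 1/2, x_2 = 13, maximum P = 329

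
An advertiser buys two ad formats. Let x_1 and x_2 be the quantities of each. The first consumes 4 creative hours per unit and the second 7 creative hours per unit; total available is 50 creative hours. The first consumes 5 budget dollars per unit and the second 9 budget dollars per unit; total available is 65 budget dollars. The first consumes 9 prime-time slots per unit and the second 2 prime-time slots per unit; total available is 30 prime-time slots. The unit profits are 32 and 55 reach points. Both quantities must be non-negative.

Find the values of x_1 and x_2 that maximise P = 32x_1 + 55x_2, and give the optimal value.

Feasible corners and P = 32x_1 + 55x_2:
  (0, 0) → P = 0
  (0, 50/7) → P = 2750/7
  (10/3, 0) → P = 320/3
  (2, 6) → P = 394

At the optimal vertex, 4x_1 + 7x_2 = 50 and 9x_1 + 2x_2 = 30.
Solving simultaneously gives x_1 = 2, x_2 = 6.

x_1 = 2, x_2 = 6, maximum P = 394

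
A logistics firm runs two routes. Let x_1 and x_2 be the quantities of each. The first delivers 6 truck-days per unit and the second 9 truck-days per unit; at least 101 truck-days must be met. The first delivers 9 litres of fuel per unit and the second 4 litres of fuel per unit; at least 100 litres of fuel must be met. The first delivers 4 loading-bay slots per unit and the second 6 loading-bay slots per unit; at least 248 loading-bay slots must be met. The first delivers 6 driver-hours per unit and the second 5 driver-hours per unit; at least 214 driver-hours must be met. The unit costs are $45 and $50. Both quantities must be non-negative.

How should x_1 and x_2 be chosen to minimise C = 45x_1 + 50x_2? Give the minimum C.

x_1 = 11/4, x_2 = 79/2, minimum C = 8395/4

The feasible region is unbounded (it extends along (0, 1), (1, 0)), but C strictly increases along every unbounded feasible direction, so there is no improving ray and the minimum is attained at a vertex.

The optimum lies where 4x_1 + 6x_2 = 248 and 6x_1 + 5x_2 = 214.
Solving simultaneously gives x_1 = 11/4, x_2 = 79/2.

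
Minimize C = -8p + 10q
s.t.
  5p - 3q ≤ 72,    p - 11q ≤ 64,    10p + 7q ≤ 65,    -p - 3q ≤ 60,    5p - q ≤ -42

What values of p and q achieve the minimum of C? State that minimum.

p = -263/27, q = -181/27, minimum C = 98/9

Extreme points and C = -8p + 10q:
  (-234/7, -62/7) → C = 1252/7
  (-263/27, -181/27) → C = 98/9
  (-229/45, 149/9) → C = 3094/15
The feasible region is unbounded (it extends along (-3, 1), (-7, 10)), but C strictly increases along every unbounded feasible direction, so there is no improving ray and the minimum is attained at a vertex.

At the optimal vertex, p - 11q = 64 and 5p - q = -42.
Solving simultaneously gives p = -263/27, q = -181/27.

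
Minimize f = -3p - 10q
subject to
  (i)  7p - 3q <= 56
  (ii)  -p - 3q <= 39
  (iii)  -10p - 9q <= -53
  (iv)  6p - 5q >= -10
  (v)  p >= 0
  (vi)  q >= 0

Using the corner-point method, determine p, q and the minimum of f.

p = 310/17, q = 406/17, minimum f = -4990/17

Extreme points and f = -3p - 10q:
  (310/17, 406/17) → f = -4990/17
  (8, 0) → f = -24
  (175/104, 209/52) → f = -4705/104
  (53/10, 0) → f = -159/10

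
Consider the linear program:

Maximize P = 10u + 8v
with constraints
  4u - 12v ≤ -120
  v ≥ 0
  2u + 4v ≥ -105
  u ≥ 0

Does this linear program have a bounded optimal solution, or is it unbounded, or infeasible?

From the feasible point (0, 10), moving in the direction (12, 4) keeps every constraint satisfied while P increases without bound.

unbounded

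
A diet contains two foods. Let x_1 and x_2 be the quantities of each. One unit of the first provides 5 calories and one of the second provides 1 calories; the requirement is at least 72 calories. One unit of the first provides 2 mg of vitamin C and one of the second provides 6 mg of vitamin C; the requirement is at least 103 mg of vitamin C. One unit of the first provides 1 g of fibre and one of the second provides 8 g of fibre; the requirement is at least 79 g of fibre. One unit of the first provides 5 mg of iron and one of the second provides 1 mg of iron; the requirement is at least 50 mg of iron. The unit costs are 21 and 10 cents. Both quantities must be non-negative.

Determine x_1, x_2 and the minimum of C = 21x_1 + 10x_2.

x_1 = 47/4, x_2 = 53/4, minimum C = 1517/4

Corner points and C = 21x_1 + 10x_2:
  (0, 72) → C = 720
  (79, 0) → C = 1659
  (47/4, 53/4) → C = 1517/4
  (35, 11/2) → C = 790
The feasible region is unbounded (it extends along (0, 1), (1, 0)), but C strictly increases along every unbounded feasible direction, so there is no improving ray and the minimum is attained at a vertex.

At the optimal vertex, 5x_1 + x_2 = 72 and 2x_1 + 6x_2 = 103.
Solving simultaneously gives x_1 = 47/4, x_2 = 53/4.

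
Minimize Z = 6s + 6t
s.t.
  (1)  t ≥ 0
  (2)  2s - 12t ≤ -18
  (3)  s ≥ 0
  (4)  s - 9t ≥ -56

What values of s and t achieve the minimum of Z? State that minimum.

s = 0, t = 3/2, minimum Z = 9

Corner points and Z = 6s + 6t:
  (0, 3/2) → Z = 9
  (85, 47/3) → Z = 604
  (0, 56/9) → Z = 112/3

At the optimal vertex, 2s - 12t = -18 and s = 0.
Solving simultaneously gives s = 0, t = 3/2.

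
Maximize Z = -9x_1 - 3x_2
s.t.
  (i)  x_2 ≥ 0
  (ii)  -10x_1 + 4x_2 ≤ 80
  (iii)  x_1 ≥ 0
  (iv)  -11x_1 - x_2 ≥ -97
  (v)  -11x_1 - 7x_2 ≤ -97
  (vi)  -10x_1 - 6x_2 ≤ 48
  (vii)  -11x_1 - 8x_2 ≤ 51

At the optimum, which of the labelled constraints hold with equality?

(iii) and (v)

Feasible corners and Z = -9x_1 - 3x_2:
  (97/11, 0) → Z = -873/11
  (0, 20) → Z = -60
  (154/27, 925/27) → Z = -1387/9
  (0, 97/7) → Z = -291/7

The maximum is at (0, 97/7). Substituting into each constraint, equality holds for (iii) and (v); the remaining constraints have slack.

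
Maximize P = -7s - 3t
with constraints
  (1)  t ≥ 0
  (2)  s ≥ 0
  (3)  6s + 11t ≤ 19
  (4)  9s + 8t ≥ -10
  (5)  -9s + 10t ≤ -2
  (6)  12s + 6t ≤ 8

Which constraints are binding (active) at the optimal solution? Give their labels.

(1) and (5)

Vertices and P = -7s - 3t:
  (2/9, 0) → P = -14/9
  (2/3, 0) → P = -14/3
  (46/87, 8/29) → P = -394/87

The maximum is at (2/9, 0). Substituting into each constraint, equality holds for (1) and (5); the remaining constraints have slack.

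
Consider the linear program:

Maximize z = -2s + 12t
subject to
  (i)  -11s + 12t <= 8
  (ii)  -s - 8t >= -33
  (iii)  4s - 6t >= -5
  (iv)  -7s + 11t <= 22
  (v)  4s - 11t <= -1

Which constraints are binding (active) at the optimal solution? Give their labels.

(ii) and (iii)

Extreme points and z = -2s + 12t:
  (2/3, 23/18) → z = 14
  (-76/73, -21/73) → z = -100/73
  (79/19, 137/38) → z = 664/19
  (355/43, 133/43) → z = 886/43

The maximum is at (79/19, 137/38). Substituting into each constraint, equality holds for (ii) and (iii); the remaining constraints have slack.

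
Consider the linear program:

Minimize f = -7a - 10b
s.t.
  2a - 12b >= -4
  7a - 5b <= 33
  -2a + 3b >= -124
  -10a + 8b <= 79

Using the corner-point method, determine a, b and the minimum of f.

a = 208/37, b = 47/37, minimum f = -1926/37

Extreme points and f = -7a - 10b:
  (208/37, 47/37) → f = -1926/37
  (-229/26, -59/52) → f = 73
  (-521/11, -802/11) → f = 11667/11
  (-1229/14, -699/7) → f = 22583/14

At the optimal vertex, 2a - 12b = -4 and 7a - 5b = 33.
Solving simultaneously gives a = 208/37, b = 47/37.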